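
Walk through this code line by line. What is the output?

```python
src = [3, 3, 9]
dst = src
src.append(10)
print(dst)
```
[3, 3, 9, 10]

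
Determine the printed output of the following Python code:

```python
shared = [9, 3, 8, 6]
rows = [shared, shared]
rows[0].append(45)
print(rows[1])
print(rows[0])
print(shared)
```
[9, 3, 8, 6, 45]
[9, 3, 8, 6, 45]
[9, 3, 8, 6, 45]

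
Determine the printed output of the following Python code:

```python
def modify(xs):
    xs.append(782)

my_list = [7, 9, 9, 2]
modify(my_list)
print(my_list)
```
[7, 9, 9, 2, 782]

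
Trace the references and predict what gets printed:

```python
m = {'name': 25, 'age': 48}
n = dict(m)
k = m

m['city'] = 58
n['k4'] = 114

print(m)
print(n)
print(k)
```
{'name': 25, 'age': 48, 'city': 58}
{'name': 25, 'age': 48, 'k4': 114}
{'name': 25, 'age': 48, 'city': 58}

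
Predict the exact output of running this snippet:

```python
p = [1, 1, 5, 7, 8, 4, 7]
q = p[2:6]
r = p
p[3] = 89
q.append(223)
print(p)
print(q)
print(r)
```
[1, 1, 5, 89, 8, 4, 7]
[5, 7, 8, 4, 223]
[1, 1, 5, 89, 8, 4, 7]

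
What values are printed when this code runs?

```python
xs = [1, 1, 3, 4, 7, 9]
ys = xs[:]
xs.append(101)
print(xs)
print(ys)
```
[1, 1, 3, 4, 7, 9, 101]
[1, 1, 3, 4, 7, 9]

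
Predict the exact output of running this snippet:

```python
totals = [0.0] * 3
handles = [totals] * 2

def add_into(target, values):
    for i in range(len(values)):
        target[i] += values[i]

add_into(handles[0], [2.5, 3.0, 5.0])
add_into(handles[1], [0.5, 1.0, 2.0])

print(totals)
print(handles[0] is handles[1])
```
[3.0, 4.0, 7.0]
True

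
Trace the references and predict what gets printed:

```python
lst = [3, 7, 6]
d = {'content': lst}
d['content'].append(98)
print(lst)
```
[3, 7, 6, 98]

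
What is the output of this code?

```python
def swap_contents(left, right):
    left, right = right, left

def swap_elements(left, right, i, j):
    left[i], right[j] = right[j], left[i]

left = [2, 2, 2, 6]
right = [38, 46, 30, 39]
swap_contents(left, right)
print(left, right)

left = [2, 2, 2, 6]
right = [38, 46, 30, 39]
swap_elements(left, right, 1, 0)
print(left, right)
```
[2, 2, 2, 6] [38, 46, 30, 39]
[2, 38, 2, 6] [2, 46, 30, 39]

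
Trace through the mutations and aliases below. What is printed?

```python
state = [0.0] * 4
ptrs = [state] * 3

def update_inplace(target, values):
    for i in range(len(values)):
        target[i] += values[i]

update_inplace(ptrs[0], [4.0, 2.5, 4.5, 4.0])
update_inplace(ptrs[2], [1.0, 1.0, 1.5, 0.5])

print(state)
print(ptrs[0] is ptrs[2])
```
[5.0, 3.5, 6.0, 4.5]
True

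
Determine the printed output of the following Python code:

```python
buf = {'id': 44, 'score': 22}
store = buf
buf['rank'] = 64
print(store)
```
{'id': 44, 'score': 22, 'rank': 64}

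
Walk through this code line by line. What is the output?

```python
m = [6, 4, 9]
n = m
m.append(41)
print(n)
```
[6, 4, 9, 41]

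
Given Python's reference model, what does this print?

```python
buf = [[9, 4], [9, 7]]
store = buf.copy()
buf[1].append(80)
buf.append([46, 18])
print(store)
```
[[9, 4], [9, 7, 80]]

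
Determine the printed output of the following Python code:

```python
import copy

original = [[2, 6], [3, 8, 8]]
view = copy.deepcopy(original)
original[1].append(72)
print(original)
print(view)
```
[[2, 6], [3, 8, 8, 72]]
[[2, 6], [3, 8, 8]]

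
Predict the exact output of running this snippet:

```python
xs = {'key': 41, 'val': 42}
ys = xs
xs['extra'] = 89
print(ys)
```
{'key': 41, 'val': 42, 'extra': 89}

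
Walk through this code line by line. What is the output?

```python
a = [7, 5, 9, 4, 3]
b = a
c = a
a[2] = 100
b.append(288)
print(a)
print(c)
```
[7, 5, 100, 4, 3, 288]
[7, 5, 100, 4, 3, 288]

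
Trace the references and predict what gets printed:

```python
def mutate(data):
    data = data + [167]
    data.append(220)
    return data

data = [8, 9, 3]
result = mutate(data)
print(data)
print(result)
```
[8, 9, 3]
[8, 9, 3, 167, 220]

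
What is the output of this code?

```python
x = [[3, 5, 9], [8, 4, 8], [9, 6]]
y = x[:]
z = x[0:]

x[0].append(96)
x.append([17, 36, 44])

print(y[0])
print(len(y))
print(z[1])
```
[3, 5, 9, 96]
3
[8, 4, 8]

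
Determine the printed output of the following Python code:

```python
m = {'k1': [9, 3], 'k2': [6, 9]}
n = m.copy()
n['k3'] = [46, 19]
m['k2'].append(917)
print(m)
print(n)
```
{'k1': [9, 3], 'k2': [6, 9, 917]}
{'k1': [9, 3], 'k2': [6, 9, 917], 'k3': [46, 19]}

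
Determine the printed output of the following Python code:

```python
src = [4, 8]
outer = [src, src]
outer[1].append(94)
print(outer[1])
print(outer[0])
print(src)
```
[4, 8, 94]
[4, 8, 94]
[4, 8, 94]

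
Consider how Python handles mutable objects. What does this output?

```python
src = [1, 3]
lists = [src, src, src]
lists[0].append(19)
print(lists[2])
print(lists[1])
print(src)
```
[1, 3, 19]
[1, 3, 19]
[1, 3, 19]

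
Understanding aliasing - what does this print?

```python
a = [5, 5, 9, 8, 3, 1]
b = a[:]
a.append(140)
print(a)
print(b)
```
[5, 5, 9, 8, 3, 1, 140]
[5, 5, 9, 8, 3, 1]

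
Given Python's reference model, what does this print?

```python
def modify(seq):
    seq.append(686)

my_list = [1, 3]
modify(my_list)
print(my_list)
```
[1, 3, 686]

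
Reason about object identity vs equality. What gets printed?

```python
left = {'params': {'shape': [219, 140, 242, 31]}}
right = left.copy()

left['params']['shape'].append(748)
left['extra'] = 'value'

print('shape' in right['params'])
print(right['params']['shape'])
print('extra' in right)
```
True
[219, 140, 242, 31, 748]
False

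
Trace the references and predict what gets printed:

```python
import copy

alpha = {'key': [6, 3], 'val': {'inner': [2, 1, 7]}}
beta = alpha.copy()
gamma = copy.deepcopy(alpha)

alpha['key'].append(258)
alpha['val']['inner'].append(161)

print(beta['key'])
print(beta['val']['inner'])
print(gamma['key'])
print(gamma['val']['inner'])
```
[6, 3, 258]
[2, 1, 7, 161]
[6, 3]
[2, 1, 7]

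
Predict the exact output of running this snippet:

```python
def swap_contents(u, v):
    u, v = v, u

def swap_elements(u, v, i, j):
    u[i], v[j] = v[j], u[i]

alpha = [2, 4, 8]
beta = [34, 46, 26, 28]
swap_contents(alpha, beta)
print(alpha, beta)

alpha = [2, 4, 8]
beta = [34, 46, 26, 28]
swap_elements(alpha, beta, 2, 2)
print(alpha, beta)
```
[2, 4, 8] [34, 46, 26, 28]
[2, 4, 26] [34, 46, 8, 28]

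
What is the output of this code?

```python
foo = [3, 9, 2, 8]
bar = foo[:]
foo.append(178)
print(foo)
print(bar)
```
[3, 9, 2, 8, 178]
[3, 9, 2, 8]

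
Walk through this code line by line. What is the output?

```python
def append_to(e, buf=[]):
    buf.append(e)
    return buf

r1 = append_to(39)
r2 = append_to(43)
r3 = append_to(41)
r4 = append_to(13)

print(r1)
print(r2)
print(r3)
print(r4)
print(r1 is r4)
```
[39, 43, 41, 13]
[39, 43, 41, 13]
[39, 43, 41, 13]
[39, 43, 41, 13]
True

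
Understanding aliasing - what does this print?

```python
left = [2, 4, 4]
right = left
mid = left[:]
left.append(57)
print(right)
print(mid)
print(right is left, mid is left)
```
[2, 4, 4, 57]
[2, 4, 4]
True False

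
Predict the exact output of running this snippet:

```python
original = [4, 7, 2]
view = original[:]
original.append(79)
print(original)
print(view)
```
[4, 7, 2, 79]
[4, 7, 2]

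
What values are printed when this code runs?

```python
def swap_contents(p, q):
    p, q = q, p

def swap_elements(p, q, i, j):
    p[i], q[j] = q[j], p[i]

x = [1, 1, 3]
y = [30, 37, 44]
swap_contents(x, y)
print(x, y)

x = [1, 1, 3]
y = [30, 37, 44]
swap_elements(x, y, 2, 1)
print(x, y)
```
[1, 1, 3] [30, 37, 44]
[1, 1, 37] [30, 3, 44]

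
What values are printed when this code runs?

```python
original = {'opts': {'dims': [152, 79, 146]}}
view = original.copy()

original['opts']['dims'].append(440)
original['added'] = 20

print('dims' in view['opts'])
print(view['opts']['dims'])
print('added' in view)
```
True
[152, 79, 146, 440]
False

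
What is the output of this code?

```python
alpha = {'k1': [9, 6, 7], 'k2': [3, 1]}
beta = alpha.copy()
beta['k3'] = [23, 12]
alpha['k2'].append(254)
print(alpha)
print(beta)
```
{'k1': [9, 6, 7], 'k2': [3, 1, 254]}
{'k1': [9, 6, 7], 'k2': [3, 1, 254], 'k3': [23, 12]}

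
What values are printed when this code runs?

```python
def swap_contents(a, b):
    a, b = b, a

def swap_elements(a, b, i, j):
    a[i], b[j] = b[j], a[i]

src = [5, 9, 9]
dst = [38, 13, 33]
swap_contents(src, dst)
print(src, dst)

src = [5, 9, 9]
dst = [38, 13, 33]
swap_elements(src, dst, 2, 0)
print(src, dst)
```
[5, 9, 9] [38, 13, 33]
[5, 9, 38] [9, 13, 33]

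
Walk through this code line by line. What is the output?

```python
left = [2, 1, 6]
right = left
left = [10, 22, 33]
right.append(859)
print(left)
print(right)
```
[10, 22, 33]
[2, 1, 6, 859]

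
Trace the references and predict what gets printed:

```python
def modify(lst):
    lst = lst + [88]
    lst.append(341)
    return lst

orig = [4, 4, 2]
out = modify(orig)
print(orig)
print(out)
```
[4, 4, 2]
[4, 4, 2, 88, 341]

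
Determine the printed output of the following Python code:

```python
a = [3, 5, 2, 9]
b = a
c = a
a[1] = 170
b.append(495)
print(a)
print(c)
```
[3, 170, 2, 9, 495]
[3, 170, 2, 9, 495]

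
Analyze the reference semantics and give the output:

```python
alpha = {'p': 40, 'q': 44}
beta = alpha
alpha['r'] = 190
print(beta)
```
{'p': 40, 'q': 44, 'r': 190}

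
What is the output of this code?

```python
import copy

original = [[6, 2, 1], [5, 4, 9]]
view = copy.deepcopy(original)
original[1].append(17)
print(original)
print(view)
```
[[6, 2, 1], [5, 4, 9, 17]]
[[6, 2, 1], [5, 4, 9]]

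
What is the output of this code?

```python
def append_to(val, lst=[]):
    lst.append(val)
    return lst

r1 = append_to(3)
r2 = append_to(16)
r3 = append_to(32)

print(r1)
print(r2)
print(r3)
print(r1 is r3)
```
[3, 16, 32]
[3, 16, 32]
[3, 16, 32]
True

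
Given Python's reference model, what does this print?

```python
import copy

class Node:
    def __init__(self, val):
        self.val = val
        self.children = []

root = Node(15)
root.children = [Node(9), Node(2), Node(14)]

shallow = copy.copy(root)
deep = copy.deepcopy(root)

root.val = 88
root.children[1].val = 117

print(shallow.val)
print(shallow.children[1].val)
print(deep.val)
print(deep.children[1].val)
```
15
117
15
2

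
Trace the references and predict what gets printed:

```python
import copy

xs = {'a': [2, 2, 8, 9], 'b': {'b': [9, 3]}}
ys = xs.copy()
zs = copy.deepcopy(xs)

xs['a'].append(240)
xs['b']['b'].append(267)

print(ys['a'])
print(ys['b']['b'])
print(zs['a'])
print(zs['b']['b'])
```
[2, 2, 8, 9, 240]
[9, 3, 267]
[2, 2, 8, 9]
[9, 3]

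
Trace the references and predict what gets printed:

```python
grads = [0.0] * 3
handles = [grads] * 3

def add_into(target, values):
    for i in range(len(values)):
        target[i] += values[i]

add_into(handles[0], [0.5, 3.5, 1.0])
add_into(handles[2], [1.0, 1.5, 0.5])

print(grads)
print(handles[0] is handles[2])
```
[1.5, 5.0, 1.5]
True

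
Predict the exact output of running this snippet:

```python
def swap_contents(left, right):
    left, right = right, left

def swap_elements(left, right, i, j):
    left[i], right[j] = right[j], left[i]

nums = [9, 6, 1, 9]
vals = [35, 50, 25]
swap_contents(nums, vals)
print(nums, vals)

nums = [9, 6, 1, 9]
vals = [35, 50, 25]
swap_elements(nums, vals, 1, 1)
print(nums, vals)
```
[9, 6, 1, 9] [35, 50, 25]
[9, 50, 1, 9] [35, 6, 25]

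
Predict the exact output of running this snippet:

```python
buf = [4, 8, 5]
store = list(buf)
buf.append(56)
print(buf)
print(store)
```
[4, 8, 5, 56]
[4, 8, 5]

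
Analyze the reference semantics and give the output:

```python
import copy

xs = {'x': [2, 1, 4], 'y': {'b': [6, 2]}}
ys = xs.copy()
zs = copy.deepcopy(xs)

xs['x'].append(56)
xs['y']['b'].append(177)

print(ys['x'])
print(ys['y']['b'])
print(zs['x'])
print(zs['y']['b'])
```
[2, 1, 4, 56]
[6, 2, 177]
[2, 1, 4]
[6, 2]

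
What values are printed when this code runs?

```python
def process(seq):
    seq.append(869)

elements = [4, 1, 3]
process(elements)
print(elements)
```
[4, 1, 3, 869]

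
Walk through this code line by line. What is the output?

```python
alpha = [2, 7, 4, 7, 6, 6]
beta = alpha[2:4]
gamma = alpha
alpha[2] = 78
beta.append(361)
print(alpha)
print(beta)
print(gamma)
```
[2, 7, 78, 7, 6, 6]
[4, 7, 361]
[2, 7, 78, 7, 6, 6]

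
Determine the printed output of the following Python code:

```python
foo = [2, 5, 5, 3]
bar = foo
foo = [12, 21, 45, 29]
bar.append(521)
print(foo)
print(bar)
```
[12, 21, 45, 29]
[2, 5, 5, 3, 521]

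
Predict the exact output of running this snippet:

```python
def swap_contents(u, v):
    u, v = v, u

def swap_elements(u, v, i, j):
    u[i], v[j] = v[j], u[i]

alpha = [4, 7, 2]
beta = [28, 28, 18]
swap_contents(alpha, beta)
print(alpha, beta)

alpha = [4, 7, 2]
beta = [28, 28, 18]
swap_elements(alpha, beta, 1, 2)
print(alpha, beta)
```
[4, 7, 2] [28, 28, 18]
[4, 18, 2] [28, 28, 7]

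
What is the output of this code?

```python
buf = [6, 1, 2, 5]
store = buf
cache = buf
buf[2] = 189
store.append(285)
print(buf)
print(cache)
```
[6, 1, 189, 5, 285]
[6, 1, 189, 5, 285]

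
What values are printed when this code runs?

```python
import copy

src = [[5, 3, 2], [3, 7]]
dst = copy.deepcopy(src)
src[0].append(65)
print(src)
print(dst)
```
[[5, 3, 2, 65], [3, 7]]
[[5, 3, 2], [3, 7]]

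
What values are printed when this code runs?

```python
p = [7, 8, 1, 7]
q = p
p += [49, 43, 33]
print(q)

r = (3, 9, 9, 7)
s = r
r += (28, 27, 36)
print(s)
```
[7, 8, 1, 7, 49, 43, 33]
(3, 9, 9, 7)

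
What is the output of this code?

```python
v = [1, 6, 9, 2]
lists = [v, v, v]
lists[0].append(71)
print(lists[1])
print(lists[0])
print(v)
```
[1, 6, 9, 2, 71]
[1, 6, 9, 2, 71]
[1, 6, 9, 2, 71]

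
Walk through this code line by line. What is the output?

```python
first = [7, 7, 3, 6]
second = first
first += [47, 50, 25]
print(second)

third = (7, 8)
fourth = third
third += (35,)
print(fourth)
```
[7, 7, 3, 6, 47, 50, 25]
(7, 8)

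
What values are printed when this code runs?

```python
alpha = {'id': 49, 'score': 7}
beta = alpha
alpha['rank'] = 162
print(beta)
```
{'id': 49, 'score': 7, 'rank': 162}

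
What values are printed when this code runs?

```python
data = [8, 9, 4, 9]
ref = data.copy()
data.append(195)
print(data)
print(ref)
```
[8, 9, 4, 9, 195]
[8, 9, 4, 9]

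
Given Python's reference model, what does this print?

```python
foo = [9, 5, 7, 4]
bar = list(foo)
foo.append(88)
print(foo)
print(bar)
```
[9, 5, 7, 4, 88]
[9, 5, 7, 4]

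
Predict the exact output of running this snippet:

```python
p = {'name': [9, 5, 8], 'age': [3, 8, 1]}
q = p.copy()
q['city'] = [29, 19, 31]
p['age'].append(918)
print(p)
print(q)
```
{'name': [9, 5, 8], 'age': [3, 8, 1, 918]}
{'name': [9, 5, 8], 'age': [3, 8, 1, 918], 'city': [29, 19, 31]}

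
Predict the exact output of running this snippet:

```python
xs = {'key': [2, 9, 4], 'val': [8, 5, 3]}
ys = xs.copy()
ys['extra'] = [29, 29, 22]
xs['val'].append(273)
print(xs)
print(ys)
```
{'key': [2, 9, 4], 'val': [8, 5, 3, 273]}
{'key': [2, 9, 4], 'val': [8, 5, 3, 273], 'extra': [29, 29, 22]}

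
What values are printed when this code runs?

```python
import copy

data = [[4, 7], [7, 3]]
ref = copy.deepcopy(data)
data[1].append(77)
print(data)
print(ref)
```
[[4, 7], [7, 3, 77]]
[[4, 7], [7, 3]]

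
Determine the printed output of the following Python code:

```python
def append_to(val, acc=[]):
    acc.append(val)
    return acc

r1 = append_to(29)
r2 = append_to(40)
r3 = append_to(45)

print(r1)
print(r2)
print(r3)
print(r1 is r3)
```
[29, 40, 45]
[29, 40, 45]
[29, 40, 45]
True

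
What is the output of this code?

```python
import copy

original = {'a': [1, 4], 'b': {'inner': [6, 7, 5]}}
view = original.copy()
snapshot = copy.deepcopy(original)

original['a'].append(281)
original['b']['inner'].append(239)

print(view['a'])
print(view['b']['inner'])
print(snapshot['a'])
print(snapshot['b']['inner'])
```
[1, 4, 281]
[6, 7, 5, 239]
[1, 4]
[6, 7, 5]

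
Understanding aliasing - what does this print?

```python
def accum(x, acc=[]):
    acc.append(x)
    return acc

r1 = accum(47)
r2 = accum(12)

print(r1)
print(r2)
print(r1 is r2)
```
[47, 12]
[47, 12]
True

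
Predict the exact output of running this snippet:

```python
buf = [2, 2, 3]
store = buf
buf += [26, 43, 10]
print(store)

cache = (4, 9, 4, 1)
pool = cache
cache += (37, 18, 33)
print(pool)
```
[2, 2, 3, 26, 43, 10]
(4, 9, 4, 1)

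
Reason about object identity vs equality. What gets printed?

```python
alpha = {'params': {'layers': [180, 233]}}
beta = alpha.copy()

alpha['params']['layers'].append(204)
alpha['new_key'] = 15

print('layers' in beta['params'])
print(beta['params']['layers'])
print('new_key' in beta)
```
True
[180, 233, 204]
False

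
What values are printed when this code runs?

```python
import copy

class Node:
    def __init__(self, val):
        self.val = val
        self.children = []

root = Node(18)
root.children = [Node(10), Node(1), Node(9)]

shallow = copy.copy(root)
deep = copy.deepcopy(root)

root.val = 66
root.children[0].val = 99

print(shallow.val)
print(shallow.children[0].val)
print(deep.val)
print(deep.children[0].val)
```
18
99
18
10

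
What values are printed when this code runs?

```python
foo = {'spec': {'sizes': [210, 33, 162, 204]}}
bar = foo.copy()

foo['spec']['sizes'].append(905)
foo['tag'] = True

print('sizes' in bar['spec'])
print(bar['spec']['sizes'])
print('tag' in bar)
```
True
[210, 33, 162, 204, 905]
False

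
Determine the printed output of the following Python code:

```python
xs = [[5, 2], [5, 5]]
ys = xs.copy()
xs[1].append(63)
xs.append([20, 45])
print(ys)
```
[[5, 2], [5, 5, 63]]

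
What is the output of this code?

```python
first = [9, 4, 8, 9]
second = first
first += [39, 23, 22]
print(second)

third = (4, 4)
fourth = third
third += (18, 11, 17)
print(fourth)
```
[9, 4, 8, 9, 39, 23, 22]
(4, 4)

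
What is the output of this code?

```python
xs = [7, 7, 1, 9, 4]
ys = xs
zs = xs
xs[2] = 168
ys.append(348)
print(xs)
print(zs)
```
[7, 7, 168, 9, 4, 348]
[7, 7, 168, 9, 4, 348]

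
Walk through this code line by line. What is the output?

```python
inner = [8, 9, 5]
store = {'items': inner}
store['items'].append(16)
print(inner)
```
[8, 9, 5, 16]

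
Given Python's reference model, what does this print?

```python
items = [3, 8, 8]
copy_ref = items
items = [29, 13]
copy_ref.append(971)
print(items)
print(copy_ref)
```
[29, 13]
[3, 8, 8, 971]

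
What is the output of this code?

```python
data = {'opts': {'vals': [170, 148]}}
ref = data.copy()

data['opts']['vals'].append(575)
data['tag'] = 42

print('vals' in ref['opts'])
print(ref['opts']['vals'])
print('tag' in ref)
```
True
[170, 148, 575]
False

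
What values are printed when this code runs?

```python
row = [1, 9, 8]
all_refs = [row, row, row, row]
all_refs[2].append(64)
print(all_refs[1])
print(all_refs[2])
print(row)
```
[1, 9, 8, 64]
[1, 9, 8, 64]
[1, 9, 8, 64]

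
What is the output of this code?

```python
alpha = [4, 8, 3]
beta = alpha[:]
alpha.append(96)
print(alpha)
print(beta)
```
[4, 8, 3, 96]
[4, 8, 3]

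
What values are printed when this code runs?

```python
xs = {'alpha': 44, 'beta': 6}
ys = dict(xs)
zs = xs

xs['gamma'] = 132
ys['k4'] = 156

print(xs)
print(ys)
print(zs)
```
{'alpha': 44, 'beta': 6, 'gamma': 132}
{'alpha': 44, 'beta': 6, 'k4': 156}
{'alpha': 44, 'beta': 6, 'gamma': 132}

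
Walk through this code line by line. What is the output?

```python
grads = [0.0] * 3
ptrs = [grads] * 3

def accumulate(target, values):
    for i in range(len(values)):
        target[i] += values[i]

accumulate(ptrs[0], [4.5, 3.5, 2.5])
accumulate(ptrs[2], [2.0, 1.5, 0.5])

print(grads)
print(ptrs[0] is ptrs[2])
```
[6.5, 5.0, 3.0]
True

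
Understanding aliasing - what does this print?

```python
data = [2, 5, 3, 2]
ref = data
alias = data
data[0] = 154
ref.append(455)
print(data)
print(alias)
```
[154, 5, 3, 2, 455]
[154, 5, 3, 2, 455]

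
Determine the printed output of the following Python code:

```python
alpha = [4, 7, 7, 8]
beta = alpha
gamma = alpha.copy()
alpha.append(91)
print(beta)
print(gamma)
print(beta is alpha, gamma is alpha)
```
[4, 7, 7, 8, 91]
[4, 7, 7, 8]
True False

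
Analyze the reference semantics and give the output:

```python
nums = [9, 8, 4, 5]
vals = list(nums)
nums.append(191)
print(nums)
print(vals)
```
[9, 8, 4, 5, 191]
[9, 8, 4, 5]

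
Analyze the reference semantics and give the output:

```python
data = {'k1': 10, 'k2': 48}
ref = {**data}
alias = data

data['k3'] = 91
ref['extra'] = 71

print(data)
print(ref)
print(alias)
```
{'k1': 10, 'k2': 48, 'k3': 91}
{'k1': 10, 'k2': 48, 'extra': 71}
{'k1': 10, 'k2': 48, 'k3': 91}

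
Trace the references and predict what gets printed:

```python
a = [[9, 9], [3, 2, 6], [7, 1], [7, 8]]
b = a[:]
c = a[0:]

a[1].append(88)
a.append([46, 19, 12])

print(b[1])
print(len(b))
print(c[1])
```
[3, 2, 6, 88]
4
[3, 2, 6, 88]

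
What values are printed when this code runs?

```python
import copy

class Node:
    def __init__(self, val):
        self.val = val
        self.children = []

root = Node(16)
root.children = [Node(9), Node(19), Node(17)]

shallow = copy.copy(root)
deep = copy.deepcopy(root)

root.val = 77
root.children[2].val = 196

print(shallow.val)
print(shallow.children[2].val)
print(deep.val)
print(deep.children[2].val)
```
16
196
16
17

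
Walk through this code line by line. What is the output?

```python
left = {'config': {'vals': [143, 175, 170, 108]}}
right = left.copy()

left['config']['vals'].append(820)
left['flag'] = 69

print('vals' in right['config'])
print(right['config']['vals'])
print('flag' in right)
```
True
[143, 175, 170, 108, 820]
False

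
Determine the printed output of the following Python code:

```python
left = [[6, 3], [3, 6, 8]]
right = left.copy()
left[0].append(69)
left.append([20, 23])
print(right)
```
[[6, 3, 69], [3, 6, 8]]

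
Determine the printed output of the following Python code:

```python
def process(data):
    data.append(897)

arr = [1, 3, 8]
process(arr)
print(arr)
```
[1, 3, 8, 897]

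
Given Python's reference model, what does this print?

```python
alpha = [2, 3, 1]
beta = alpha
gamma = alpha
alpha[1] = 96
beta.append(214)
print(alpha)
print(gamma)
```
[2, 96, 1, 214]
[2, 96, 1, 214]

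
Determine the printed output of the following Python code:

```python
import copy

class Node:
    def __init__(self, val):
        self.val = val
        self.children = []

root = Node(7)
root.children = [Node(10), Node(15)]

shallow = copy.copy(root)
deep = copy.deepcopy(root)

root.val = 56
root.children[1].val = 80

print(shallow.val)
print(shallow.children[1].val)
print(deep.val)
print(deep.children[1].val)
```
7
80
7
15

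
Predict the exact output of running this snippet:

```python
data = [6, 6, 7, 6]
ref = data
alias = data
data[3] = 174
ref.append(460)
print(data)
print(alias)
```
[6, 6, 7, 174, 460]
[6, 6, 7, 174, 460]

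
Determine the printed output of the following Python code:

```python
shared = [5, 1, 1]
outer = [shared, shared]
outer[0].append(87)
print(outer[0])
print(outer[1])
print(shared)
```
[5, 1, 1, 87]
[5, 1, 1, 87]
[5, 1, 1, 87]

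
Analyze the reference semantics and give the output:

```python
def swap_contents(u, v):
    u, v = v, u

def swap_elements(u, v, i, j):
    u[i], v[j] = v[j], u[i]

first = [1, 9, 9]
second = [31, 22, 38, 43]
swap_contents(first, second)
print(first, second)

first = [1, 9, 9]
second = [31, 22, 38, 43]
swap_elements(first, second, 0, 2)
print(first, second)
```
[1, 9, 9] [31, 22, 38, 43]
[38, 9, 9] [31, 22, 1, 43]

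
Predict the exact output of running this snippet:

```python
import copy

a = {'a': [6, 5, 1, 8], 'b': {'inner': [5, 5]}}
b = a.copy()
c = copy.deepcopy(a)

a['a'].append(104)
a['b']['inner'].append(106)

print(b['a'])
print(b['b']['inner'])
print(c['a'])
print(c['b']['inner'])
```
[6, 5, 1, 8, 104]
[5, 5, 106]
[6, 5, 1, 8]
[5, 5]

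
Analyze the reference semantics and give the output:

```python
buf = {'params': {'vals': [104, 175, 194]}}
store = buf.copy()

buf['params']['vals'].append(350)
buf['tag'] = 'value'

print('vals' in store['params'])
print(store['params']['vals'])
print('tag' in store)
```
True
[104, 175, 194, 350]
False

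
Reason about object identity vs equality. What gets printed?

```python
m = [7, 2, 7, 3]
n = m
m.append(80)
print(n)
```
[7, 2, 7, 3, 80]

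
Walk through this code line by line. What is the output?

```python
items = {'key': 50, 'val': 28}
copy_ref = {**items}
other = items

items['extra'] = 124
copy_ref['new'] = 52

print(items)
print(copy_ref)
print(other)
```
{'key': 50, 'val': 28, 'extra': 124}
{'key': 50, 'val': 28, 'new': 52}
{'key': 50, 'val': 28, 'extra': 124}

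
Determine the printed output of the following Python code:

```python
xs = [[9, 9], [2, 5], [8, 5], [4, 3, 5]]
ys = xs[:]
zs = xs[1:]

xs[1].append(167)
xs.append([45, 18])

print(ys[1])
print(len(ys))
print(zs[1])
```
[2, 5, 167]
4
[8, 5]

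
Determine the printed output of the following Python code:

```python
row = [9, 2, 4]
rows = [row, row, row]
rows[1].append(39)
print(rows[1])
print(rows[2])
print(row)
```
[9, 2, 4, 39]
[9, 2, 4, 39]
[9, 2, 4, 39]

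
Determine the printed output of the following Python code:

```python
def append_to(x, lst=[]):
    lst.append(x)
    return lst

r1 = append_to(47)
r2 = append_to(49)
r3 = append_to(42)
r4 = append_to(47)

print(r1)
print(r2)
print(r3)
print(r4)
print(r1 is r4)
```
[47, 49, 42, 47]
[47, 49, 42, 47]
[47, 49, 42, 47]
[47, 49, 42, 47]
True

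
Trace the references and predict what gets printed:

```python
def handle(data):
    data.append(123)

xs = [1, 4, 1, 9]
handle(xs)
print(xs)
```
[1, 4, 1, 9, 123]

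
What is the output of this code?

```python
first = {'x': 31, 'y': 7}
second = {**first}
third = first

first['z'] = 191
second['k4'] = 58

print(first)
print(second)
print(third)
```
{'x': 31, 'y': 7, 'z': 191}
{'x': 31, 'y': 7, 'k4': 58}
{'x': 31, 'y': 7, 'z': 191}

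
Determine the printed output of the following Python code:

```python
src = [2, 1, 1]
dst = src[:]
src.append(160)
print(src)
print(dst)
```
[2, 1, 1, 160]
[2, 1, 1]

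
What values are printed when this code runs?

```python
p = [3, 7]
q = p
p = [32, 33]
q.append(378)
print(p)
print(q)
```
[32, 33]
[3, 7, 378]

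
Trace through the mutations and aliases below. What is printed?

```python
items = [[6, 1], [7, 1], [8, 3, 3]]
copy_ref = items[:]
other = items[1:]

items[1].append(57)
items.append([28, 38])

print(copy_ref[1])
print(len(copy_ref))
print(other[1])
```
[7, 1, 57]
3
[8, 3, 3]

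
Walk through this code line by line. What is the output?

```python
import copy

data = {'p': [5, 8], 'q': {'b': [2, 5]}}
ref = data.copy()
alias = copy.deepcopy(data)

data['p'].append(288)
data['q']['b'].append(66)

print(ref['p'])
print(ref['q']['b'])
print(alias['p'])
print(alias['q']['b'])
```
[5, 8, 288]
[2, 5, 66]
[5, 8]
[2, 5]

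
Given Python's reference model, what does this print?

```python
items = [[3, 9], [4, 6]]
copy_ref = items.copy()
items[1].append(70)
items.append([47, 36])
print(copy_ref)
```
[[3, 9], [4, 6, 70]]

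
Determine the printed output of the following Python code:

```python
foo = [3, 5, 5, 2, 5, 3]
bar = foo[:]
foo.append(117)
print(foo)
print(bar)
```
[3, 5, 5, 2, 5, 3, 117]
[3, 5, 5, 2, 5, 3]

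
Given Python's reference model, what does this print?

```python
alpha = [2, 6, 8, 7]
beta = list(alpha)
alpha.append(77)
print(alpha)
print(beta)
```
[2, 6, 8, 7, 77]
[2, 6, 8, 7]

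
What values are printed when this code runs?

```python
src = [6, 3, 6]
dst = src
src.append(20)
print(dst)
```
[6, 3, 6, 20]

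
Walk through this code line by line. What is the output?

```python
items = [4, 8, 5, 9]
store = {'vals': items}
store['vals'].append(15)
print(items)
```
[4, 8, 5, 9, 15]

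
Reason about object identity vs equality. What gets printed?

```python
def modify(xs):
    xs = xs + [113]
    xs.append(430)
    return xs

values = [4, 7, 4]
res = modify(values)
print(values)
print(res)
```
[4, 7, 4]
[4, 7, 4, 113, 430]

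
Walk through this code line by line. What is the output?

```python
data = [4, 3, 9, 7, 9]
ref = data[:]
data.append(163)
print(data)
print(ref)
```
[4, 3, 9, 7, 9, 163]
[4, 3, 9, 7, 9]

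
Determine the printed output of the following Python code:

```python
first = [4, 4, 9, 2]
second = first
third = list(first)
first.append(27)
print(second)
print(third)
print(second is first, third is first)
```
[4, 4, 9, 2, 27]
[4, 4, 9, 2]
True False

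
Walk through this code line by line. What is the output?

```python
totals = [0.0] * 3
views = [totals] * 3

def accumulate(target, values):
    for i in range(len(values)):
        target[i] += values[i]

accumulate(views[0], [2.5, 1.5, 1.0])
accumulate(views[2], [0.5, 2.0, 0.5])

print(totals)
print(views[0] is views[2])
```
[3.0, 3.5, 1.5]
True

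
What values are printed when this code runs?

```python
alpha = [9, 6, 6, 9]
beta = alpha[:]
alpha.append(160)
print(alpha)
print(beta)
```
[9, 6, 6, 9, 160]
[9, 6, 6, 9]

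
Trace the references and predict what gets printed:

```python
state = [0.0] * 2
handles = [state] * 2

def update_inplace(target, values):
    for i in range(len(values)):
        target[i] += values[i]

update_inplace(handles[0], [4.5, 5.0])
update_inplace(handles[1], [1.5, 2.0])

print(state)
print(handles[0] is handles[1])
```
[6.0, 7.0]
True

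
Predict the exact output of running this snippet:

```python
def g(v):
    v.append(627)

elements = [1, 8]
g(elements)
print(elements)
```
[1, 8, 627]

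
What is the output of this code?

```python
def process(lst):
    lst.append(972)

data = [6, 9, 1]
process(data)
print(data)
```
[6, 9, 1, 972]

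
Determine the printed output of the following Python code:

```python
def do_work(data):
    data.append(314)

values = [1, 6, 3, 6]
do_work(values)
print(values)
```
[1, 6, 3, 6, 314]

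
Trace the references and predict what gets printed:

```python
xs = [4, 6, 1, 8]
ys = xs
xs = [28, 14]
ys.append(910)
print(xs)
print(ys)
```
[28, 14]
[4, 6, 1, 8, 910]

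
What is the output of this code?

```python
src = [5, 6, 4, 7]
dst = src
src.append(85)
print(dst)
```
[5, 6, 4, 7, 85]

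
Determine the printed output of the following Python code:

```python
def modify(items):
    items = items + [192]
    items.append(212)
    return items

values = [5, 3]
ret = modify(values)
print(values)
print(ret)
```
[5, 3]
[5, 3, 192, 212]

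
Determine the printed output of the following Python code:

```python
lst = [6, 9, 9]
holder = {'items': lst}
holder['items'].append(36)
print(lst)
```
[6, 9, 9, 36]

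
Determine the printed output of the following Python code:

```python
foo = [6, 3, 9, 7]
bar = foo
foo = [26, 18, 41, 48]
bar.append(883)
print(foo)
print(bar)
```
[26, 18, 41, 48]
[6, 3, 9, 7, 883]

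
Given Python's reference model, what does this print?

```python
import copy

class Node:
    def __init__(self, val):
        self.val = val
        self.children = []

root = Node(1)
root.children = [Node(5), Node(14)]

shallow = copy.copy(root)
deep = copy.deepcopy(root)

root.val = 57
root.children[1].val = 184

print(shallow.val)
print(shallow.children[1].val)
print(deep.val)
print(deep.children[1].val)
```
1
184
1
14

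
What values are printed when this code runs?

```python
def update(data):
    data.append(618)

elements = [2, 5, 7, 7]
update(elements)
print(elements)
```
[2, 5, 7, 7, 618]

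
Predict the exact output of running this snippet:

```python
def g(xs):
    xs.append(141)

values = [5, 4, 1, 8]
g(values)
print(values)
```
[5, 4, 1, 8, 141]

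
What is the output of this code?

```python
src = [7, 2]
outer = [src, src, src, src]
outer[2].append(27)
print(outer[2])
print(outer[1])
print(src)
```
[7, 2, 27]
[7, 2, 27]
[7, 2, 27]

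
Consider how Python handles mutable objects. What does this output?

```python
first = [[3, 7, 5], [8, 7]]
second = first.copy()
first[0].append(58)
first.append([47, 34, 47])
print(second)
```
[[3, 7, 5, 58], [8, 7]]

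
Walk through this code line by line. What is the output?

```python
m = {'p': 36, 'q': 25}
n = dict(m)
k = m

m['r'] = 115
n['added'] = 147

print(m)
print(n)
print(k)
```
{'p': 36, 'q': 25, 'r': 115}
{'p': 36, 'q': 25, 'added': 147}
{'p': 36, 'q': 25, 'r': 115}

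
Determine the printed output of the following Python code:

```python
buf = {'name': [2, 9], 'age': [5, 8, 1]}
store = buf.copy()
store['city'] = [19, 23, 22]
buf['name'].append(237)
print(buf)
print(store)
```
{'name': [2, 9, 237], 'age': [5, 8, 1]}
{'name': [2, 9, 237], 'age': [5, 8, 1], 'city': [19, 23, 22]}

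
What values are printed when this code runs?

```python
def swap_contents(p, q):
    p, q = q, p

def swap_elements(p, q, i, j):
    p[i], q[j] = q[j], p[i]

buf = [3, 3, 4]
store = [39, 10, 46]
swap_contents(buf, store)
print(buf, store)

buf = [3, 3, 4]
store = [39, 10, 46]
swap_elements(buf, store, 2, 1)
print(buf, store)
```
[3, 3, 4] [39, 10, 46]
[3, 3, 10] [39, 4, 46]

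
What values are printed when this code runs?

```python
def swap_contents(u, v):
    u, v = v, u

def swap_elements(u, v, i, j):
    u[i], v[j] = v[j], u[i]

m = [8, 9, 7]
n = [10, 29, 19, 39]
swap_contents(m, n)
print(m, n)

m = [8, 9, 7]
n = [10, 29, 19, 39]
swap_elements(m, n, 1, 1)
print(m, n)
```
[8, 9, 7] [10, 29, 19, 39]
[8, 29, 7] [10, 9, 19, 39]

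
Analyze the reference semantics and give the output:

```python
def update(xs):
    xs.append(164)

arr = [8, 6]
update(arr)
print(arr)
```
[8, 6, 164]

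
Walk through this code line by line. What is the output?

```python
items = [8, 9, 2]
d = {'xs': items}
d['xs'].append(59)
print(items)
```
[8, 9, 2, 59]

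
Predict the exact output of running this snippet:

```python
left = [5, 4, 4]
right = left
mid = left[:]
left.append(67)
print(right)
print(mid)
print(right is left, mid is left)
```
[5, 4, 4, 67]
[5, 4, 4]
True False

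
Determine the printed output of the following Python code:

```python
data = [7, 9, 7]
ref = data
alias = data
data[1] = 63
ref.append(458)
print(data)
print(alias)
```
[7, 63, 7, 458]
[7, 63, 7, 458]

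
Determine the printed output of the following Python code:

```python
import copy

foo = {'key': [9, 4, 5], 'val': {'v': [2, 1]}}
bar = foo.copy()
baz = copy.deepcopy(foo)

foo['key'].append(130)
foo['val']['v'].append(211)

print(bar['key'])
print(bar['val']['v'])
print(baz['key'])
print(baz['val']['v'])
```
[9, 4, 5, 130]
[2, 1, 211]
[9, 4, 5]
[2, 1]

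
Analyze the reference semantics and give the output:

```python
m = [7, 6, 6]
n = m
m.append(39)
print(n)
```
[7, 6, 6, 39]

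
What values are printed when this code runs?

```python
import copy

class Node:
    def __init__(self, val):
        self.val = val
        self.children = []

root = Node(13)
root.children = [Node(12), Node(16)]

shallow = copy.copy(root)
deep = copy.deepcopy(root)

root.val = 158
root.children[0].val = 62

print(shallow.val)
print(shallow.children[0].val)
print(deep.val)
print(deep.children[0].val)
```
13
62
13
12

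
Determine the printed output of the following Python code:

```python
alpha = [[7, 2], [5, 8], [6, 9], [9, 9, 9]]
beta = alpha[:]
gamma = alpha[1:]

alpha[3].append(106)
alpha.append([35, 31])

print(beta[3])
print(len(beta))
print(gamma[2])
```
[9, 9, 9, 106]
4
[9, 9, 9, 106]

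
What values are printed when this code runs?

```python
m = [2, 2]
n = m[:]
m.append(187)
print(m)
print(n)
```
[2, 2, 187]
[2, 2]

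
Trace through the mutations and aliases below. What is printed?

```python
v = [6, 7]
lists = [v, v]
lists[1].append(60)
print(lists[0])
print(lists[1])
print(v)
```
[6, 7, 60]
[6, 7, 60]
[6, 7, 60]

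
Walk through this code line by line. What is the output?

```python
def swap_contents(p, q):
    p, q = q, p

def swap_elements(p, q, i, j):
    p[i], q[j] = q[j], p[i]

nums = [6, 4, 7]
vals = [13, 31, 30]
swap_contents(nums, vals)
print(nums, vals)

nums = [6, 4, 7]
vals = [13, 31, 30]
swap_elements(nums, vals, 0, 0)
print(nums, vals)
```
[6, 4, 7] [13, 31, 30]
[13, 4, 7] [6, 31, 30]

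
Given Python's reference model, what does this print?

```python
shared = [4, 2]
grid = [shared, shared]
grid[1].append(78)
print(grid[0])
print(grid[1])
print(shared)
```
[4, 2, 78]
[4, 2, 78]
[4, 2, 78]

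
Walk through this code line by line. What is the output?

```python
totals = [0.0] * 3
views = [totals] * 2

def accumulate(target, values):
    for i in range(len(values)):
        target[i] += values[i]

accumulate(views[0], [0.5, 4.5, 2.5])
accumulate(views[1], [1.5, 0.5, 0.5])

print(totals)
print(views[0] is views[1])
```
[2.0, 5.0, 3.0]
True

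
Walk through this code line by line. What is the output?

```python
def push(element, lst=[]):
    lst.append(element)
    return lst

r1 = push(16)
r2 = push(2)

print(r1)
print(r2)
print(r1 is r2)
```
[16, 2]
[16, 2]
True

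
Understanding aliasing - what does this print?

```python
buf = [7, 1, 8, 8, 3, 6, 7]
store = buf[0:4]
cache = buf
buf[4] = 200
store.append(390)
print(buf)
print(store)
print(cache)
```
[7, 1, 8, 8, 200, 6, 7]
[7, 1, 8, 8, 390]
[7, 1, 8, 8, 200, 6, 7]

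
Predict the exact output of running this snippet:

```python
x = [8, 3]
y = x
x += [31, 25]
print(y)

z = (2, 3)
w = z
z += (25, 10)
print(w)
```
[8, 3, 31, 25]
(2, 3)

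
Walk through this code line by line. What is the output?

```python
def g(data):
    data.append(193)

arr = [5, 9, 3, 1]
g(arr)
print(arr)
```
[5, 9, 3, 1, 193]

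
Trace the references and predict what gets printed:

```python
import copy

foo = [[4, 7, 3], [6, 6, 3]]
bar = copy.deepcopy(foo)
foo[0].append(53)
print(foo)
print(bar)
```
[[4, 7, 3, 53], [6, 6, 3]]
[[4, 7, 3], [6, 6, 3]]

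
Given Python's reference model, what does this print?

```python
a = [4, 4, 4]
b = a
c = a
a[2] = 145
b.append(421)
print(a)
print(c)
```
[4, 4, 145, 421]
[4, 4, 145, 421]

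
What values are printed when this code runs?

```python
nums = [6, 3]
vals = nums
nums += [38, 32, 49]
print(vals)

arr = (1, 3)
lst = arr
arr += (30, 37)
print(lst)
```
[6, 3, 38, 32, 49]
(1, 3)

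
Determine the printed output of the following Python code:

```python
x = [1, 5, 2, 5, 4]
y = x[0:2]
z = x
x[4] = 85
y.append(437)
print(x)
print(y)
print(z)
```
[1, 5, 2, 5, 85]
[1, 5, 437]
[1, 5, 2, 5, 85]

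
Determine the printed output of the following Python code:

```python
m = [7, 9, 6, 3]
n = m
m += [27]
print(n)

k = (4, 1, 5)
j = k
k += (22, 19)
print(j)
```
[7, 9, 6, 3, 27]
(4, 1, 5)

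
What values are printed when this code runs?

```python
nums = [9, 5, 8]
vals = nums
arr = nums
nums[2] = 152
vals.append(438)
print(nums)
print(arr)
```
[9, 5, 152, 438]
[9, 5, 152, 438]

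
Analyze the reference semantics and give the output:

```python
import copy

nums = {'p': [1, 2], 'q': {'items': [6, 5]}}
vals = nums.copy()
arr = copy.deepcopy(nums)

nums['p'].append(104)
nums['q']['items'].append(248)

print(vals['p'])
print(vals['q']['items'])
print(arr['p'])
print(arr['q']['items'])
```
[1, 2, 104]
[6, 5, 248]
[1, 2]
[6, 5]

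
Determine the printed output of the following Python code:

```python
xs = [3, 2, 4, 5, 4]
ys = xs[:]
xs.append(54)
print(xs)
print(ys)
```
[3, 2, 4, 5, 4, 54]
[3, 2, 4, 5, 4]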